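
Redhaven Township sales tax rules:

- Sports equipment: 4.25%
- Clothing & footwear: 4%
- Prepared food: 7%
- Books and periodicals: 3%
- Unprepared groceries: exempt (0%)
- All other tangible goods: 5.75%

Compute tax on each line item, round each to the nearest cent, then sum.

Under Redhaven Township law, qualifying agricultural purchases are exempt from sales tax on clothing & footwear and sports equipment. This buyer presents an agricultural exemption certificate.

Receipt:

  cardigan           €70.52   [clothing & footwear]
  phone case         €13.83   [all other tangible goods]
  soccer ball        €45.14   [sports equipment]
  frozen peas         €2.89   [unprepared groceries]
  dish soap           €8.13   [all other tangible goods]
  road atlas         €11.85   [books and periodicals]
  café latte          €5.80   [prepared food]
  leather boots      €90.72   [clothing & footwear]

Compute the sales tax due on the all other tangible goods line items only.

€1.27

Phone case €13.83: all other tangible goods → 5.75% → €0.80
Dish soap €8.13: all other tangible goods → 5.75% → €0.47
Tax on all other tangible goods = €0.80 + €0.47 = €1.27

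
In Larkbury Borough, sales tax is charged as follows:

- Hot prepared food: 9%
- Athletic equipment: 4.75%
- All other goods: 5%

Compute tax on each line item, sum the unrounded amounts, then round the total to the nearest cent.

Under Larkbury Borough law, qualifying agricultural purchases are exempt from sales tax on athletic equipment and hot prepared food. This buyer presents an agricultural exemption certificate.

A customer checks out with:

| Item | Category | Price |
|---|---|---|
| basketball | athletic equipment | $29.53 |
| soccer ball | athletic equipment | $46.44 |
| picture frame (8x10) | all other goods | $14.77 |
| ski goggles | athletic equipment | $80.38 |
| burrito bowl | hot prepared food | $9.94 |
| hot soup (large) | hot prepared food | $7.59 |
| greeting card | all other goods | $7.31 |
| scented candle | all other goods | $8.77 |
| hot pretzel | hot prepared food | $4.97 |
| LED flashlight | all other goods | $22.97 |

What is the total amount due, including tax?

$235.36

Basketball $29.53: athletic equipment, buyer-exempt → 0% → $0.00
Soccer ball $46.44: athletic equipment, buyer-exempt → 0% → $0.00
Picture frame (8x10) $14.77: all other goods → 5% → $0.7385
Ski goggles $80.38: athletic equipment, buyer-exempt → 0% → $0.00
Burrito bowl $9.94: hot prepared food, buyer-exempt → 0% → $0.00
Hot soup (large) $7.59: hot prepared food, buyer-exempt → 0% → $0.00
Greeting card $7.31: all other goods → 5% → $0.3655
Scented candle $8.77: all other goods → 5% → $0.4385
Hot pretzel $4.97: hot prepared food, buyer-exempt → 0% → $0.00
LED flashlight $22.97: all other goods → 5% → $1.1485
Subtotal = $232.67; unrounded tax = $2.691 → $2.69; total due = $235.36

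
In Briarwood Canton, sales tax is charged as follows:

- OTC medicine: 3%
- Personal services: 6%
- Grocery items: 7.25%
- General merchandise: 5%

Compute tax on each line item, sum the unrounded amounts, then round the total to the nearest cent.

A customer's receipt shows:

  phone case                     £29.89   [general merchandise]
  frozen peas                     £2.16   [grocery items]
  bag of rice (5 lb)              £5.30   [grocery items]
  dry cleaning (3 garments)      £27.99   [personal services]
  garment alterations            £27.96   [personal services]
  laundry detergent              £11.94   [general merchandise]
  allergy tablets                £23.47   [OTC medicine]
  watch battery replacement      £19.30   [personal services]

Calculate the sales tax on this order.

Phone case £29.89: general merchandise → 5% → £1.4945
Frozen peas £2.16: grocery items → 7.25% → £0.1566
Bag of rice (5 lb) £5.30: grocery items → 7.25% → £0.38425
Dry cleaning (3 garments) £27.99: personal services → 6% → £1.6794
Garment alterations £27.96: personal services → 6% → £1.6776
Laundry detergent £11.94: general merchandise → 5% → £0.597
Allergy tablets £23.47: OTC medicine → 3% → £0.7041
Watch battery replacement £19.30: personal services → 6% → £1.158
Unrounded tax sum = £7.85145 → £7.85

£7.85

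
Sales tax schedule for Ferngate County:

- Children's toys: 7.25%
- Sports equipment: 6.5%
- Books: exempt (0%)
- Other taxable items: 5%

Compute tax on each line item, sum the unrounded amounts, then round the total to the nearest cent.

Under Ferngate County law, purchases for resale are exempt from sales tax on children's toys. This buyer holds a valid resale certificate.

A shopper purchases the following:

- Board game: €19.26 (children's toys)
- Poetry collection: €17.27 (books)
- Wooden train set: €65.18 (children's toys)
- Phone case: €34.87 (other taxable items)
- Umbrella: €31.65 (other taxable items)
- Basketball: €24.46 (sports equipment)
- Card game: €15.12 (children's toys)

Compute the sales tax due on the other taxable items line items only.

Phone case €34.87: other taxable items → 5% → €1.7435
Umbrella €31.65: other taxable items → 5% → €1.5825
Tax on other taxable items: unrounded sum = €3.326 → €3.33

€3.33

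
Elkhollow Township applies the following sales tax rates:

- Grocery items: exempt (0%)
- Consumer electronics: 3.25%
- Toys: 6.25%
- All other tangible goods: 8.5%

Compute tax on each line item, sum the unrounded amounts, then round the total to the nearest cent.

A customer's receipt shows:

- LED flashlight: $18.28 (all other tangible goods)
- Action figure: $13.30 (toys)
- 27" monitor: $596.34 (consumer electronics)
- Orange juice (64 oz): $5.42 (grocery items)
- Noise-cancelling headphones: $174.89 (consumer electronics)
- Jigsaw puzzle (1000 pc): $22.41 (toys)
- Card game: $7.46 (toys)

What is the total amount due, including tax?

$867.42

LED flashlight $18.28: all other tangible goods → 8.5% → $1.5538
Action figure $13.30: toys → 6.25% → $0.83125
27" monitor $596.34: consumer electronics → 3.25% → $19.38105
Orange juice (64 oz) $5.42: grocery items → 0% → $0.00
Noise-cancelling headphones $174.89: consumer electronics → 3.25% → $5.683925
Jigsaw puzzle (1000 pc) $22.41: toys → 6.25% → $1.400625
Card game $7.46: toys → 6.25% → $0.46625
Subtotal = $838.10; unrounded tax = $29.3169 → $29.32; total due = $867.42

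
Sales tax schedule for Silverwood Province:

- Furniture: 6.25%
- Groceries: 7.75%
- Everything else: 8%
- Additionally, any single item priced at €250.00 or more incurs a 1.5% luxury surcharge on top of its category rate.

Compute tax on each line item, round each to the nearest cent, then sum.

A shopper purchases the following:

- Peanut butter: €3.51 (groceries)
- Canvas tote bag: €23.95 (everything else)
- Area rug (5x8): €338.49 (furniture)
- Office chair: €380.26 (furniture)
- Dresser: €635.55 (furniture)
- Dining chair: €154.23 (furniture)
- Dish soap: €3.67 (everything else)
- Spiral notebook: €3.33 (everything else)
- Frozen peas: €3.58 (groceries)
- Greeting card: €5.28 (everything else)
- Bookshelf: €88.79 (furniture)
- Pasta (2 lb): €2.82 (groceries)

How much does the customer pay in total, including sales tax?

Peanut butter €3.51: groceries → 7.75% → €0.27
Canvas tote bag €23.95: everything else → 8% → €1.92
Area rug (5x8) €338.49: furniture → 6.25% + 1.5% surcharge = 7.75% → €26.23
Office chair €380.26: furniture → 6.25% + 1.5% surcharge = 7.75% → €29.47
Dresser €635.55: furniture → 6.25% + 1.5% surcharge = 7.75% → €49.26
Dining chair €154.23: furniture → 6.25% → €9.64
Dish soap €3.67: everything else → 8% → €0.29
Spiral notebook €3.33: everything else → 8% → €0.27
Frozen peas €3.58: groceries → 7.75% → €0.28
Greeting card €5.28: everything else → 8% → €0.42
Bookshelf €88.79: furniture → 6.25% → €5.55
Pasta (2 lb) €2.82: groceries → 7.75% → €0.22
Subtotal = €1643.46; tax = €123.82; total due = €1767.28

€1767.28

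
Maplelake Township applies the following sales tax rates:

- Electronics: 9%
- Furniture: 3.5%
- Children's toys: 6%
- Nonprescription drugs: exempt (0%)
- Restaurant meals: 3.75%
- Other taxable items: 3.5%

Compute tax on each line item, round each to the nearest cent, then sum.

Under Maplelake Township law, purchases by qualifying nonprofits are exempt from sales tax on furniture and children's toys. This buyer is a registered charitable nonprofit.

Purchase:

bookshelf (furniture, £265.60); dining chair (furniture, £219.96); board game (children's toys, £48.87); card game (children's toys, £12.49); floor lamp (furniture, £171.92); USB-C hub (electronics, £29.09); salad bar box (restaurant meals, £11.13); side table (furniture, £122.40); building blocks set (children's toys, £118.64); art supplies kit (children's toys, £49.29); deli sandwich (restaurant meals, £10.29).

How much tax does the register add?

Bookshelf £265.60: furniture, buyer-exempt → 0% → £0.00
Dining chair £219.96: furniture, buyer-exempt → 0% → £0.00
Board game £48.87: children's toys, buyer-exempt → 0% → £0.00
Card game £12.49: children's toys, buyer-exempt → 0% → £0.00
Floor lamp £171.92: furniture, buyer-exempt → 0% → £0.00
USB-C hub £29.09: electronics → 9% → £2.62
Salad bar box £11.13: restaurant meals → 3.75% → £0.42
Side table £122.40: furniture, buyer-exempt → 0% → £0.00
Building blocks set £118.64: children's toys, buyer-exempt → 0% → £0.00
Art supplies kit £49.29: children's toys, buyer-exempt → 0% → £0.00
Deli sandwich £10.29: restaurant meals → 3.75% → £0.39
Total tax = £2.62 + £0.42 + £0.39 = £3.43

£3.43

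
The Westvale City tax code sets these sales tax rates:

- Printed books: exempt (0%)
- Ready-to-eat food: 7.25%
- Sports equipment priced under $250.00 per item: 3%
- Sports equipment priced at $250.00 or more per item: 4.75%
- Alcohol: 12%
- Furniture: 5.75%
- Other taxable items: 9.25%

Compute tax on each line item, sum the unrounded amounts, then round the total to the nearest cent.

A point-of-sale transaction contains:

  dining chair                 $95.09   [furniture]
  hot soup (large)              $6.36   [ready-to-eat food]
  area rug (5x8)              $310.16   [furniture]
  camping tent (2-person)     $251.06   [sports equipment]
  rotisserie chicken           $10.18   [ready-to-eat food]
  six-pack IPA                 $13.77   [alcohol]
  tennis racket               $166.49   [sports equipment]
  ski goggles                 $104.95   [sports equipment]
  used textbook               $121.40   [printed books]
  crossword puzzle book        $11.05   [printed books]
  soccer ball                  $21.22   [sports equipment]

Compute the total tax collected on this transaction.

Dining chair $95.09: furniture → 5.75% → $5.467675
Hot soup (large) $6.36: ready-to-eat food → 7.25% → $0.4611
Area rug (5x8) $310.16: furniture → 5.75% → $17.8342
Camping tent (2-person) $251.06: sports equipment, $250.00 or more → 4.75% → $11.92535
Rotisserie chicken $10.18: ready-to-eat food → 7.25% → $0.73805
Six-pack IPA $13.77: alcohol → 12% → $1.6524
Tennis racket $166.49: sports equipment, under $250.00 → 3% → $4.9947
Ski goggles $104.95: sports equipment, under $250.00 → 3% → $3.1485
Used textbook $121.40: printed books → 0% → $0.00
Crossword puzzle book $11.05: printed books → 0% → $0.00
Soccer ball $21.22: sports equipment, under $250.00 → 3% → $0.6366
Unrounded tax sum = $46.858575 → $46.86

$46.86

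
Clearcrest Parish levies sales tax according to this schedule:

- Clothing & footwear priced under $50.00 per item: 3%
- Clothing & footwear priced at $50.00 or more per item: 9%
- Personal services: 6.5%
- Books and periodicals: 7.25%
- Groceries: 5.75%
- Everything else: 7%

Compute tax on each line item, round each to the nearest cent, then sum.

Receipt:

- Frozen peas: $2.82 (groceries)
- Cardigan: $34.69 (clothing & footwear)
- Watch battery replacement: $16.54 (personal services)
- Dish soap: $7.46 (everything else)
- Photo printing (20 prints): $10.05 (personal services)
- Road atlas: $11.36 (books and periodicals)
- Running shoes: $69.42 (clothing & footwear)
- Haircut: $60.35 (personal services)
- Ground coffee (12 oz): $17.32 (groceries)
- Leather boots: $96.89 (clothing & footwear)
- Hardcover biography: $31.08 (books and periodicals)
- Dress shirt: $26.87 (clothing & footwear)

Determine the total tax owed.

$27.22

Frozen peas $2.82: groceries → 5.75% → $0.16
Cardigan $34.69: clothing & footwear, under $50.00 → 3% → $1.04
Watch battery replacement $16.54: personal services → 6.5% → $1.08
Dish soap $7.46: everything else → 7% → $0.52
Photo printing (20 prints) $10.05: personal services → 6.5% → $0.65
Road atlas $11.36: books and periodicals → 7.25% → $0.82
Running shoes $69.42: clothing & footwear, $50.00 or more → 9% → $6.25
Haircut $60.35: personal services → 6.5% → $3.92
Ground coffee (12 oz) $17.32: groceries → 5.75% → $1.00
Leather boots $96.89: clothing & footwear, $50.00 or more → 9% → $8.72
Hardcover biography $31.08: books and periodicals → 7.25% → $2.25
Dress shirt $26.87: clothing & footwear, under $50.00 → 3% → $0.81
Total tax = $0.16 + $1.04 + $1.08 + $0.52 + $0.65 + $0.82 + $6.25 + $3.92 + $1.00 + $8.72 + $2.25 + $0.81 = $27.22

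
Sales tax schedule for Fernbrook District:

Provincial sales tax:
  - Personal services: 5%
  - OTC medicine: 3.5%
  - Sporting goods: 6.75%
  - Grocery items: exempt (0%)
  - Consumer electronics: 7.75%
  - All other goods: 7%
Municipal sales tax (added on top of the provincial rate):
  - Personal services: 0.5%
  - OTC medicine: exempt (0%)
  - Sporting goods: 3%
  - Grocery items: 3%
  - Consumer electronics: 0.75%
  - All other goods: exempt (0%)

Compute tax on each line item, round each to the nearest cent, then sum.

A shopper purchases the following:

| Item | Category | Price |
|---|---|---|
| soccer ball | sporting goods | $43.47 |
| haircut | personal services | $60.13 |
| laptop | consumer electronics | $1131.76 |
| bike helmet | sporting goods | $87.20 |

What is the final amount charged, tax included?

$1434.81

Soccer ball $43.47: sporting goods → 6.75% + 3% municipal = 9.75% → $4.24
Haircut $60.13: personal services → 5% + 0.5% municipal = 5.5% → $3.31
Laptop $1131.76: consumer electronics → 7.75% + 0.75% municipal = 8.5% → $96.20
Bike helmet $87.20: sporting goods → 6.75% + 3% municipal = 9.75% → $8.50
Subtotal = $1322.56; tax = $112.25; total due = $1434.81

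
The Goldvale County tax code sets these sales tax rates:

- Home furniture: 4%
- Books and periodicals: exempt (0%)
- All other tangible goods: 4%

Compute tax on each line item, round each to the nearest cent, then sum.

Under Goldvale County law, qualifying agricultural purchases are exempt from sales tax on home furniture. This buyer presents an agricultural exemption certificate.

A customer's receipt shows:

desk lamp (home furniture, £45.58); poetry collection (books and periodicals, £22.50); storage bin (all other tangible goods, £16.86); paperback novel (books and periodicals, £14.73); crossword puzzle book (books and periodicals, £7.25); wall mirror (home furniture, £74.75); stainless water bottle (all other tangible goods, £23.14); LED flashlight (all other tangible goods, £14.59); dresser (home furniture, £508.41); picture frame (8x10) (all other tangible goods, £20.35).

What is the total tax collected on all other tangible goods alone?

£2.99

Storage bin £16.86: all other tangible goods → 4% → £0.67
Stainless water bottle £23.14: all other tangible goods → 4% → £0.93
LED flashlight £14.59: all other tangible goods → 4% → £0.58
Picture frame (8x10) £20.35: all other tangible goods → 4% → £0.81
Tax on all other tangible goods = £0.67 + £0.93 + £0.58 + £0.81 = £2.99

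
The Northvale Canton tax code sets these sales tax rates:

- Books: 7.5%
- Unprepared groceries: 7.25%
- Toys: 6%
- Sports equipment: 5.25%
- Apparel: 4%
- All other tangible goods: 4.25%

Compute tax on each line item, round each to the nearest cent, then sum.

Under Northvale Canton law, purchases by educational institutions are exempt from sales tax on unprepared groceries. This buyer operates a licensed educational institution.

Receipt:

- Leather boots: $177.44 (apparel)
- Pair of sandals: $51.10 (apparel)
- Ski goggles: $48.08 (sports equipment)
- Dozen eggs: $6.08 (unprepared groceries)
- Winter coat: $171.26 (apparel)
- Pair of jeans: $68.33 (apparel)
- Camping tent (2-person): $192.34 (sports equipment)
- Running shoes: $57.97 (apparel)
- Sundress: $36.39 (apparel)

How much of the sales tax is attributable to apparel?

Leather boots $177.44: apparel → 4% → $7.10
Pair of sandals $51.10: apparel → 4% → $2.04
Winter coat $171.26: apparel → 4% → $6.85
Pair of jeans $68.33: apparel → 4% → $2.73
Running shoes $57.97: apparel → 4% → $2.32
Sundress $36.39: apparel → 4% → $1.46
Tax on apparel = $7.10 + $2.04 + $6.85 + $2.73 + $2.32 + $1.46 = $22.50

$22.50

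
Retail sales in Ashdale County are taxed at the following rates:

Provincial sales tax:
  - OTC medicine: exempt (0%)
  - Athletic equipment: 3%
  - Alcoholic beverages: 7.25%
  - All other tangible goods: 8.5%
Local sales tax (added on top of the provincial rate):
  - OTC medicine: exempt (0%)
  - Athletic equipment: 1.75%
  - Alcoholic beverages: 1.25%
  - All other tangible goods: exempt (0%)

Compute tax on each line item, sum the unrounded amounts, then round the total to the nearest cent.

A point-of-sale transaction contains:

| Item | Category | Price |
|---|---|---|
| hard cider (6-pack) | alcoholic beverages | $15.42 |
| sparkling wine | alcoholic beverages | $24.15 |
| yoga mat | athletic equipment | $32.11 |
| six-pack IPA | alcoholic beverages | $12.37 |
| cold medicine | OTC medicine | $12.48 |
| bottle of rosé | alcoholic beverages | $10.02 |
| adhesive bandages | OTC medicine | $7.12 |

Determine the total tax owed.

Hard cider (6-pack) $15.42: alcoholic beverages → 7.25% + 1.25% local = 8.5% → $1.3107
Sparkling wine $24.15: alcoholic beverages → 7.25% + 1.25% local = 8.5% → $2.05275
Yoga mat $32.11: athletic equipment → 3% + 1.75% local = 4.75% → $1.525225
Six-pack IPA $12.37: alcoholic beverages → 7.25% + 1.25% local = 8.5% → $1.05145
Cold medicine $12.48: OTC medicine → 0% + 0% local = 0% → $0.00
Bottle of rosé $10.02: alcoholic beverages → 7.25% + 1.25% local = 8.5% → $0.8517
Adhesive bandages $7.12: OTC medicine → 0% + 0% local = 0% → $0.00
Unrounded tax sum = $6.791825 → $6.79

$6.79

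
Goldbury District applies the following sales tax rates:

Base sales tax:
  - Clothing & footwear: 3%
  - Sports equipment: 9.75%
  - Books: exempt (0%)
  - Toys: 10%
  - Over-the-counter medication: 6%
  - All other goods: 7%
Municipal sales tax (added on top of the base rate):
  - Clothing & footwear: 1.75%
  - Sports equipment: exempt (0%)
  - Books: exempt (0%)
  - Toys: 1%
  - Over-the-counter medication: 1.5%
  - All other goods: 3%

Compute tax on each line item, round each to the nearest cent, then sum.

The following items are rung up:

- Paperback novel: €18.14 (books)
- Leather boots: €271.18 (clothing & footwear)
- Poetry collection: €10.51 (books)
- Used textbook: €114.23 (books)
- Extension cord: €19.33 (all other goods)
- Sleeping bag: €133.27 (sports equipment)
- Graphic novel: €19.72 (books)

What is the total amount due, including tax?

Paperback novel €18.14: books → 0% + 0% municipal = 0% → €0.00
Leather boots €271.18: clothing & footwear → 3% + 1.75% municipal = 4.75% → €12.88
Poetry collection €10.51: books → 0% + 0% municipal = 0% → €0.00
Used textbook €114.23: books → 0% + 0% municipal = 0% → €0.00
Extension cord €19.33: all other goods → 7% + 3% municipal = 10% → €1.93
Sleeping bag €133.27: sports equipment → 9.75% + 0% municipal = 9.75% → €12.99
Graphic novel €19.72: books → 0% + 0% municipal = 0% → €0.00
Subtotal = €586.38; tax = €27.80; total due = €614.18

€614.18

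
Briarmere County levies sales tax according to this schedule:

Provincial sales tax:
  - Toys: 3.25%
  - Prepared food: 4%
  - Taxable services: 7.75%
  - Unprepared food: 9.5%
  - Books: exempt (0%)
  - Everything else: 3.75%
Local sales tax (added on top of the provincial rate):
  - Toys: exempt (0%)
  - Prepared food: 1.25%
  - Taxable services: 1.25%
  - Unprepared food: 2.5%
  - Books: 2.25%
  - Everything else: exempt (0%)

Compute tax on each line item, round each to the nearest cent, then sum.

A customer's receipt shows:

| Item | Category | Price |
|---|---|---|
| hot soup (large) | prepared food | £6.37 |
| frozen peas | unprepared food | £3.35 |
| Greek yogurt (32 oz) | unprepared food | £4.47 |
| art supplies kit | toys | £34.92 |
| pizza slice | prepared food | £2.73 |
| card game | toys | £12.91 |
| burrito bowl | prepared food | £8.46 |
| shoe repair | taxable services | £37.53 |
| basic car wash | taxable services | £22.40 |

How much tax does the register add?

Hot soup (large) £6.37: prepared food → 4% + 1.25% local = 5.25% → £0.33
Frozen peas £3.35: unprepared food → 9.5% + 2.5% local = 12% → £0.40
Greek yogurt (32 oz) £4.47: unprepared food → 9.5% + 2.5% local = 12% → £0.54
Art supplies kit £34.92: toys → 3.25% + 0% local = 3.25% → £1.13
Pizza slice £2.73: prepared food → 4% + 1.25% local = 5.25% → £0.14
Card game £12.91: toys → 3.25% + 0% local = 3.25% → £0.42
Burrito bowl £8.46: prepared food → 4% + 1.25% local = 5.25% → £0.44
Shoe repair £37.53: taxable services → 7.75% + 1.25% local = 9% → £3.38
Basic car wash £22.40: taxable services → 7.75% + 1.25% local = 9% → £2.02
Total tax = £0.33 + £0.40 + £0.54 + £1.13 + £0.14 + £0.42 + £0.44 + £3.38 + £2.02 = £8.80

£8.80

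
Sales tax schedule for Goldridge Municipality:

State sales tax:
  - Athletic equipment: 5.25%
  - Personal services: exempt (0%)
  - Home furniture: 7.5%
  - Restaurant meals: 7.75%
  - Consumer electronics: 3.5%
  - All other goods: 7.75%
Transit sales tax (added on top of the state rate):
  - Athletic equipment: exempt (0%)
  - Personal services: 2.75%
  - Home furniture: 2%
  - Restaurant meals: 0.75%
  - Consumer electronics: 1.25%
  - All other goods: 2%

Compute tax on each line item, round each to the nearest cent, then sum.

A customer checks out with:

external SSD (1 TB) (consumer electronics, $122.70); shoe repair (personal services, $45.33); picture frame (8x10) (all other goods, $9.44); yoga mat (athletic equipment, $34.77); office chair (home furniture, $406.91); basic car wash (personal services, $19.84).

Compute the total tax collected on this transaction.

External SSD (1 TB) $122.70: consumer electronics → 3.5% + 1.25% transit = 4.75% → $5.83
Shoe repair $45.33: personal services → 0% + 2.75% transit = 2.75% → $1.25
Picture frame (8x10) $9.44: all other goods → 7.75% + 2% transit = 9.75% → $0.92
Yoga mat $34.77: athletic equipment → 5.25% + 0% transit = 5.25% → $1.83
Office chair $406.91: home furniture → 7.5% + 2% transit = 9.5% → $38.66
Basic car wash $19.84: personal services → 0% + 2.75% transit = 2.75% → $0.55
Total tax = $5.83 + $1.25 + $0.92 + $1.83 + $38.66 + $0.55 = $49.04

$49.04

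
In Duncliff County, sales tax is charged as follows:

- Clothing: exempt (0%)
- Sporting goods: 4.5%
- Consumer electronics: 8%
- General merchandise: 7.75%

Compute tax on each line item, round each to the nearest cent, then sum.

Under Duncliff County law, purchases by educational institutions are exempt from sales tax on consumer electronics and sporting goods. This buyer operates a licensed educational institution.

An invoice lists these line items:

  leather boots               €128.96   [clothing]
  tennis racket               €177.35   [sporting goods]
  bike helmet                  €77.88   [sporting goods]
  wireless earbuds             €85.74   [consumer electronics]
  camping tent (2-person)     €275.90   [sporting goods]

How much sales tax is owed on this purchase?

€0.00

Leather boots €128.96: clothing → 0% → €0.00
Tennis racket €177.35: sporting goods, buyer-exempt → 0% → €0.00
Bike helmet €77.88: sporting goods, buyer-exempt → 0% → €0.00
Wireless earbuds €85.74: consumer electronics, buyer-exempt → 0% → €0.00
Camping tent (2-person) €275.90: sporting goods, buyer-exempt → 0% → €0.00
Total tax = €0.00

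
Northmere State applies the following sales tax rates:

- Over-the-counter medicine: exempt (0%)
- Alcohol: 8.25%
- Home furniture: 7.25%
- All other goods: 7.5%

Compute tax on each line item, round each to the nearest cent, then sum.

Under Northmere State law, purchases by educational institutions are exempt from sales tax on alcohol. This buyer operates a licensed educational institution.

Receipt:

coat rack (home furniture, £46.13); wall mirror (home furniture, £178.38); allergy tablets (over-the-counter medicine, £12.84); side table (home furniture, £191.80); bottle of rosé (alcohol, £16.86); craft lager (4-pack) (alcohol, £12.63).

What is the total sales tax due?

£30.18

Coat rack £46.13: home furniture → 7.25% → £3.34
Wall mirror £178.38: home furniture → 7.25% → £12.93
Allergy tablets £12.84: over-the-counter medicine → 0% → £0.00
Side table £191.80: home furniture → 7.25% → £13.91
Bottle of rosé £16.86: alcohol, buyer-exempt → 0% → £0.00
Craft lager (4-pack) £12.63: alcohol, buyer-exempt → 0% → £0.00
Total tax = £3.34 + £12.93 + £13.91 = £30.18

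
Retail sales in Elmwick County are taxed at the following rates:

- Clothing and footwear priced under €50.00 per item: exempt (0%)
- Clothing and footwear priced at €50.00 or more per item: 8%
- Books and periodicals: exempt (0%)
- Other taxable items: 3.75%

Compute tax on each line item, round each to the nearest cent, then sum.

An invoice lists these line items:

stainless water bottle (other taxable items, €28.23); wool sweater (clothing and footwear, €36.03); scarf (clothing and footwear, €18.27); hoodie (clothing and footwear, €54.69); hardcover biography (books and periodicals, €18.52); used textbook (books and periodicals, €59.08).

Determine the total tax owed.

Stainless water bottle €28.23: other taxable items → 3.75% → €1.06
Wool sweater €36.03: clothing and footwear, under €50.00 → 0% → €0.00
Scarf €18.27: clothing and footwear, under €50.00 → 0% → €0.00
Hoodie €54.69: clothing and footwear, €50.00 or more → 8% → €4.38
Hardcover biography €18.52: books and periodicals → 0% → €0.00
Used textbook €59.08: books and periodicals → 0% → €0.00
Total tax = €1.06 + €4.38 = €5.44

€5.44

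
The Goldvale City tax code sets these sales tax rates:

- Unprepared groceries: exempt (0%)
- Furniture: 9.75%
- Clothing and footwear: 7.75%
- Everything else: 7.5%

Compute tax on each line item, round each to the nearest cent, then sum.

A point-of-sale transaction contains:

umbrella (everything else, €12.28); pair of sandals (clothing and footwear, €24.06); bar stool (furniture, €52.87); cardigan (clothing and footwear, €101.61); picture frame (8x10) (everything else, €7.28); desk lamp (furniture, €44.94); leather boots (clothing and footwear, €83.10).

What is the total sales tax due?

Umbrella €12.28: everything else → 7.5% → €0.92
Pair of sandals €24.06: clothing and footwear → 7.75% → €1.86
Bar stool €52.87: furniture → 9.75% → €5.15
Cardigan €101.61: clothing and footwear → 7.75% → €7.87
Picture frame (8x10) €7.28: everything else → 7.5% → €0.55
Desk lamp €44.94: furniture → 9.75% → €4.38
Leather boots €83.10: clothing and footwear → 7.75% → €6.44
Total tax = €0.92 + €1.86 + €5.15 + €7.87 + €0.55 + €4.38 + €6.44 = €27.17

€27.17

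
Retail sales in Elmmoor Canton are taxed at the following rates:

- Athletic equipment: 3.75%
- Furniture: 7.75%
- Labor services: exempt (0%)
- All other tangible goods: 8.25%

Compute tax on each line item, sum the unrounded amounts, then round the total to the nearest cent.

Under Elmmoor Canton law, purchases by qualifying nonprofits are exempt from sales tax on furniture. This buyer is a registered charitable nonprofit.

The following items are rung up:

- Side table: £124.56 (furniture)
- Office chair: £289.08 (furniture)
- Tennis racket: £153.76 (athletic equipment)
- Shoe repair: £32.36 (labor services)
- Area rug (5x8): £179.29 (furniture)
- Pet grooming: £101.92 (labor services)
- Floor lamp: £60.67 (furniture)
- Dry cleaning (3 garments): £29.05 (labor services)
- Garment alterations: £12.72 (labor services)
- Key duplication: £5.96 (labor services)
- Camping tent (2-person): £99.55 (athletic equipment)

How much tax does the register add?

Side table £124.56: furniture, buyer-exempt → 0% → £0.00
Office chair £289.08: furniture, buyer-exempt → 0% → £0.00
Tennis racket £153.76: athletic equipment → 3.75% → £5.766
Shoe repair £32.36: labor services → 0% → £0.00
Area rug (5x8) £179.29: furniture, buyer-exempt → 0% → £0.00
Pet grooming £101.92: labor services → 0% → £0.00
Floor lamp £60.67: furniture, buyer-exempt → 0% → £0.00
Dry cleaning (3 garments) £29.05: labor services → 0% → £0.00
Garment alterations £12.72: labor services → 0% → £0.00
Key duplication £5.96: labor services → 0% → £0.00
Camping tent (2-person) £99.55: athletic equipment → 3.75% → £3.733125
Unrounded tax sum = £9.499125 → £9.50

£9.50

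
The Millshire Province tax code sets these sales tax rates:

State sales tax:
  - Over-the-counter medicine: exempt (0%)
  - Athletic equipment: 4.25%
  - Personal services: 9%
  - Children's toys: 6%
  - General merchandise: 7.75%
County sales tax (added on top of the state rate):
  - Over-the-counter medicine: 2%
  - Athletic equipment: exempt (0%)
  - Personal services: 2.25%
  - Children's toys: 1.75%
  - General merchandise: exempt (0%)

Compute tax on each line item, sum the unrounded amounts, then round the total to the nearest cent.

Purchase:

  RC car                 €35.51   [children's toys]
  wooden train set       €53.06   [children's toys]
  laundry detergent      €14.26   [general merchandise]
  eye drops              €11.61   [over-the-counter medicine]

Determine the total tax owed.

€8.20

RC car €35.51: children's toys → 6% + 1.75% county = 7.75% → €2.752025
Wooden train set €53.06: children's toys → 6% + 1.75% county = 7.75% → €4.11215
Laundry detergent €14.26: general merchandise → 7.75% + 0% county = 7.75% → €1.10515
Eye drops €11.61: over-the-counter medicine → 0% + 2% county = 2% → €0.2322
Unrounded tax sum = €8.201525 → €8.20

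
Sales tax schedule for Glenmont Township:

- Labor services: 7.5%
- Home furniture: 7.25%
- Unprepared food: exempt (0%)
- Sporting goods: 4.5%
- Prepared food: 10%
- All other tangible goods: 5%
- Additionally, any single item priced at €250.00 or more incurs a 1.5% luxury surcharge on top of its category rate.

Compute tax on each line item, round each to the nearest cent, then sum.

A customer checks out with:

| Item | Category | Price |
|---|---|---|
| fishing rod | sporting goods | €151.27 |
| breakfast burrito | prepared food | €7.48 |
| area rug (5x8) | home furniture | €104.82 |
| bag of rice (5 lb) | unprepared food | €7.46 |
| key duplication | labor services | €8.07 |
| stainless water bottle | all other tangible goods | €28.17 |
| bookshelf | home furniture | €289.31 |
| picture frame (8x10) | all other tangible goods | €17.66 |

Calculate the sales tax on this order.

€43.37

Fishing rod €151.27: sporting goods → 4.5% → €6.81
Breakfast burrito €7.48: prepared food → 10% → €0.75
Area rug (5x8) €104.82: home furniture → 7.25% → €7.60
Bag of rice (5 lb) €7.46: unprepared food → 0% → €0.00
Key duplication €8.07: labor services → 7.5% → €0.61
Stainless water bottle €28.17: all other tangible goods → 5% → €1.41
Bookshelf €289.31: home furniture → 7.25% + 1.5% surcharge = 8.75% → €25.31
Picture frame (8x10) €17.66: all other tangible goods → 5% → €0.88
Total tax = €6.81 + €0.75 + €7.60 + €0.61 + €1.41 + €25.31 + €0.88 = €43.37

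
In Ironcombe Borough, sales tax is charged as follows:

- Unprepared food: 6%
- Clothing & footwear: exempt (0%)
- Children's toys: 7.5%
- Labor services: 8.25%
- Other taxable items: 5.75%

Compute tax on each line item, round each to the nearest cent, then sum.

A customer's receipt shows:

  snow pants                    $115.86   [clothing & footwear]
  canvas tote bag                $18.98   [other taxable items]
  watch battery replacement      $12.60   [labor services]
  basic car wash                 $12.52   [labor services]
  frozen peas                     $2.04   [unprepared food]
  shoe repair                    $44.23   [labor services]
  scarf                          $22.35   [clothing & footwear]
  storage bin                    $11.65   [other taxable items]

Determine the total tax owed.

Snow pants $115.86: clothing & footwear → 0% → $0.00
Canvas tote bag $18.98: other taxable items → 5.75% → $1.09
Watch battery replacement $12.60: labor services → 8.25% → $1.04
Basic car wash $12.52: labor services → 8.25% → $1.03
Frozen peas $2.04: unprepared food → 6% → $0.12
Shoe repair $44.23: labor services → 8.25% → $3.65
Scarf $22.35: clothing & footwear → 0% → $0.00
Storage bin $11.65: other taxable items → 5.75% → $0.67
Total tax = $1.09 + $1.04 + $1.03 + $0.12 + $3.65 + $0.67 = $7.60

$7.60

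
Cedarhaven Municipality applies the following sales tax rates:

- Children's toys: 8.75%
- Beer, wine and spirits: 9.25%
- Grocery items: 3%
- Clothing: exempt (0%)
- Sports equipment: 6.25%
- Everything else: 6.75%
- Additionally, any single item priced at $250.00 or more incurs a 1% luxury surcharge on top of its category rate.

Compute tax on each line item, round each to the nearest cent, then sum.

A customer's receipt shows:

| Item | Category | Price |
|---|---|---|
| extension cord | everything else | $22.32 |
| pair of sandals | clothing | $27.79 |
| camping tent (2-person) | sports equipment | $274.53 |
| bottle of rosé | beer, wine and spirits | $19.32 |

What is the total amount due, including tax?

$367.16

Extension cord $22.32: everything else → 6.75% → $1.51
Pair of sandals $27.79: clothing → 0% → $0.00
Camping tent (2-person) $274.53: sports equipment → 6.25% + 1% surcharge = 7.25% → $19.90
Bottle of rosé $19.32: beer, wine and spirits → 9.25% → $1.79
Subtotal = $343.96; tax = $23.20; total due = $367.16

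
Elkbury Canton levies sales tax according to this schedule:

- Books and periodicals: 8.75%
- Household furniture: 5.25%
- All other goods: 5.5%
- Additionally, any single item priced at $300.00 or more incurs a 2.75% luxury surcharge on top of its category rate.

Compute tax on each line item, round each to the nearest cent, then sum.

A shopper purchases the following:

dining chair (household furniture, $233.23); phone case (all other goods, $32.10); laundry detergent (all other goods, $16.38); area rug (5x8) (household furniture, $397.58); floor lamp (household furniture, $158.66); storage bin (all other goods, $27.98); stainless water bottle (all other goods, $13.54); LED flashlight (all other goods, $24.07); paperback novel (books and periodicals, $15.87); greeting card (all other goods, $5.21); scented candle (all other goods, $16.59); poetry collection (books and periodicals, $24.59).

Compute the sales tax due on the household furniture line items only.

$52.38

Dining chair $233.23: household furniture → 5.25% → $12.24
Area rug (5x8) $397.58: household furniture → 5.25% + 2.75% surcharge = 8% → $31.81
Floor lamp $158.66: household furniture → 5.25% → $8.33
Tax on household furniture = $12.24 + $31.81 + $8.33 = $52.38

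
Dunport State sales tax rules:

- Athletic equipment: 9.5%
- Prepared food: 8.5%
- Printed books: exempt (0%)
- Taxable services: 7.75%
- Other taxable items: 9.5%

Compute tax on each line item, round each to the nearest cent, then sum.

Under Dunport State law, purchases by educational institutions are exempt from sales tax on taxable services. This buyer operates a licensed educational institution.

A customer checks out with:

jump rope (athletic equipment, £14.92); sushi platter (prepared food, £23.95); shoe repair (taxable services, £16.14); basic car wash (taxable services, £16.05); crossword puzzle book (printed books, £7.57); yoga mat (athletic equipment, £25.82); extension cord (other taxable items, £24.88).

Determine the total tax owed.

Jump rope £14.92: athletic equipment → 9.5% → £1.42
Sushi platter £23.95: prepared food → 8.5% → £2.04
Shoe repair £16.14: taxable services, buyer-exempt → 0% → £0.00
Basic car wash £16.05: taxable services, buyer-exempt → 0% → £0.00
Crossword puzzle book £7.57: printed books → 0% → £0.00
Yoga mat £25.82: athletic equipment → 9.5% → £2.45
Extension cord £24.88: other taxable items → 9.5% → £2.36
Total tax = £1.42 + £2.04 + £2.45 + £2.36 = £8.27

£8.27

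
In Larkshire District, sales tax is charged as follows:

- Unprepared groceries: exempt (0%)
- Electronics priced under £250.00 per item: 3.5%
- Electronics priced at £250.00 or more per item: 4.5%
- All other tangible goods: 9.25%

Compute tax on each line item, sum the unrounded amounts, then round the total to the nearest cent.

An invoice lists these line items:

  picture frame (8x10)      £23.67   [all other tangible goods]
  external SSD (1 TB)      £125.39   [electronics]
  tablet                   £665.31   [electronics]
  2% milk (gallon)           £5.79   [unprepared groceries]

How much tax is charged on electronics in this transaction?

£34.33

External SSD (1 TB) £125.39: electronics, under £250.00 → 3.5% → £4.38865
Tablet £665.31: electronics, £250.00 or more → 4.5% → £29.93895
Tax on electronics: unrounded sum = £34.3276 → £34.33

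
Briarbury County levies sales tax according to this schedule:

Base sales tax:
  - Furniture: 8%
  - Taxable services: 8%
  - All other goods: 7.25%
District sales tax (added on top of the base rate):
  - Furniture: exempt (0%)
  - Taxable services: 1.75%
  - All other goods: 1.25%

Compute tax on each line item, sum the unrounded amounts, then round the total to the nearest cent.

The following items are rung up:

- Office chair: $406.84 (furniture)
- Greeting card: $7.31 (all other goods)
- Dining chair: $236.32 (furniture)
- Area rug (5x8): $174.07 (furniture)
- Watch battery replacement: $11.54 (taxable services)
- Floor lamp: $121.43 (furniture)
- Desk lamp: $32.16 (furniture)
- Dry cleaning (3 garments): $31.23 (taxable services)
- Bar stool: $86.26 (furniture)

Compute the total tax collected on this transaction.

Office chair $406.84: furniture → 8% + 0% district = 8% → $32.5472
Greeting card $7.31: all other goods → 7.25% + 1.25% district = 8.5% → $0.62135
Dining chair $236.32: furniture → 8% + 0% district = 8% → $18.9056
Area rug (5x8) $174.07: furniture → 8% + 0% district = 8% → $13.9256
Watch battery replacement $11.54: taxable services → 8% + 1.75% district = 9.75% → $1.12515
Floor lamp $121.43: furniture → 8% + 0% district = 8% → $9.7144
Desk lamp $32.16: furniture → 8% + 0% district = 8% → $2.5728
Dry cleaning (3 garments) $31.23: taxable services → 8% + 1.75% district = 9.75% → $3.044925
Bar stool $86.26: furniture → 8% + 0% district = 8% → $6.9008
Unrounded tax sum = $89.357825 → $89.36

$89.36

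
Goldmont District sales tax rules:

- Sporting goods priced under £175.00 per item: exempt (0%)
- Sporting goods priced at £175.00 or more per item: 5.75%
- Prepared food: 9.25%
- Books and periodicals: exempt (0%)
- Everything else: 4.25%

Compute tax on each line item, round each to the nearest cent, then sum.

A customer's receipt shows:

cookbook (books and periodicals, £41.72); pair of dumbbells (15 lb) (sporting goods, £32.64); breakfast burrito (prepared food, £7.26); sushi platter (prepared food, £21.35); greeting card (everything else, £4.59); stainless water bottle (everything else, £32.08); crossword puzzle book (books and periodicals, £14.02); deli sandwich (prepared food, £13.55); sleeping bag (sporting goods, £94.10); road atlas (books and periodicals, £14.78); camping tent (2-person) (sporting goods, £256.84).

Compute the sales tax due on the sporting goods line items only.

Pair of dumbbells (15 lb) £32.64: sporting goods, under £175.00 → 0% → £0.00
Sleeping bag £94.10: sporting goods, under £175.00 → 0% → £0.00
Camping tent (2-person) £256.84: sporting goods, £175.00 or more → 5.75% → £14.77
Tax on sporting goods = £0.00 + £0.00 + £14.77 = £14.77

£14.77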